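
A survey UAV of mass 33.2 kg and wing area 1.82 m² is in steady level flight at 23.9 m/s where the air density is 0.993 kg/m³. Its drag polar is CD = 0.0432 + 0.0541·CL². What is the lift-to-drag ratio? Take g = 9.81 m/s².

Weight W = mg = 33.2 × 9.81 = 325.69 N; in level flight L = W.
q = ½ρv² = ½ × 0.993 × 23.9² = 283.6 Pa.
CL = 2W/(ρv²S) = 2×325.69/(0.993×23.9²×1.82) = 0.631.
CD = 0.0432 + 0.0541 × 0.631² = 0.06474.
L/D = CL/CD = 0.631 / 0.06474 = 9.75

L/D = 9.75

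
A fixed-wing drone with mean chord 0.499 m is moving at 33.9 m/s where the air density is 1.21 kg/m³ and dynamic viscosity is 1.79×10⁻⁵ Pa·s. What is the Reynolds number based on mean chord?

Re = ρ·v·c/μ = 1.21 × 33.9 × 0.499 / (1.79×10⁻⁵) = 1.14×10^6

Re = 1.14×10^6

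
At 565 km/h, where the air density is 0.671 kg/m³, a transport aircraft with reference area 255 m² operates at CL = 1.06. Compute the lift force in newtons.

L = 2.23×10^6 N

Convert speed: v = 565 km/h ÷ 3.6 = 156.9 m/s.
L = ½ρv²S·CL = ½ × 0.671 × 156.9² × 255 × 1.06 = 2.23×10^6 N ≈ 2230 kN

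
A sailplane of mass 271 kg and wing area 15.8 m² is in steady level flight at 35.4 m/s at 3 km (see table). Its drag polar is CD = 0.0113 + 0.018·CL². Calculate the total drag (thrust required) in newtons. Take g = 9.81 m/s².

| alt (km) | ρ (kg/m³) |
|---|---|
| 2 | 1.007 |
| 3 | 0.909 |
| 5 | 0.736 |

At 3 km, from the table: ρ = 0.909 kg/m³.
In steady level flight, lift balances weight: W = mg = 271 × 9.81 = 2658.5 N.
q = ½ρv² = ½ × 0.909 × 35.4² = 569.6 Pa.
Required CL = L/(qS) = 2658.5/(569.6·15.8) = 0.2954.
CD = 0.0113 + 0.018 × 0.2954² = 0.01287.
D = q·S·CD = 569.6 × 15.8 × 0.01287 = 115.8 N

D = 116 N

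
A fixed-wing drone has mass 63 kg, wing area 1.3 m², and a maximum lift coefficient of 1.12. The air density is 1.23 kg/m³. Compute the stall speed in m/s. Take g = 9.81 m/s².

V_stall = 26.3 m/s

At stall, lift equals weight: L = W = m·g = 63 × 9.81 = 618 N.
V_stall = √(2W/(ρ·S·CL,max)) = √(2 × 618 / (1.23 × 1.3 × 1.12))
V_stall = √690.2 = 26.3 m/s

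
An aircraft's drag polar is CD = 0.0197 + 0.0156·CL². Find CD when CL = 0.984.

CD = 0.0348

CD = 0.0197 + 0.0156 × 0.984² = 0.0197 + 0.0151 = 0.0348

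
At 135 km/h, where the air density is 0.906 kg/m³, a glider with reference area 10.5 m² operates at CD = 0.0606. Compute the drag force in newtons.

Convert speed: v = 135 km/h ÷ 3.6 = 37.5 m/s.
Dynamic pressure q = ½ρv² = ½ × 0.906 × 37.5² = 637 Pa.
D = q·S·CD = 637 × 10.5 × 0.0606 = 405 N

D = 405 N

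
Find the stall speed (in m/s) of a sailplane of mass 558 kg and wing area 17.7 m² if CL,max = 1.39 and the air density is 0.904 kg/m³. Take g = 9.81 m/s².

V_stall = 22.2 m/s

Weight W = mg = 558 × 9.81 = 5474 N.
V_stall = √(2W/(ρ·S·CL,max)) = √(2 × 5474 / (0.904 × 17.7 × 1.39))
V_stall = √492.2 = 22.2 m/s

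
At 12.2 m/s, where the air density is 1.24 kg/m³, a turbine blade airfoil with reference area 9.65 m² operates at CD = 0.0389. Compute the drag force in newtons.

D = 34.6 N

D = ½ρv²S·CD = ½ × 1.24 × 12.2² × 9.65 × 0.0389 = 34.6 N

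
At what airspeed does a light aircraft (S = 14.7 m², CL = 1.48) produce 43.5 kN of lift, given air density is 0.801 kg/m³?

L = ½ρv²S·CL ⇒ v = √(2L/(ρ·S·CL))
v = √(2 × 43500 / (0.801 × 14.7 × 1.48)) = √4992 = 70.7 m/s

v = 70.7 m/s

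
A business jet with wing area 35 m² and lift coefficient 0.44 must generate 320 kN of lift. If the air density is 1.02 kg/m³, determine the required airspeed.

v = 202 m/s

L = ½ρv²S·CL ⇒ v = √(2L/(ρ·S·CL))
v = √(2 × 3.2×10^5 / (1.02 × 35 × 0.44)) = √40740 = 202 m/s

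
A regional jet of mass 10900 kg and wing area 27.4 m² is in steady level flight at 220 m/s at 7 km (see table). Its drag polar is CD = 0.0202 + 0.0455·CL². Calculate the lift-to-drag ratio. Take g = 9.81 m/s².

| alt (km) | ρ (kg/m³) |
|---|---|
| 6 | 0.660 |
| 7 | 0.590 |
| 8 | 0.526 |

At 7 km, from the table: ρ = 0.590 kg/m³.
In steady level flight, lift balances weight: W = mg = 10900 × 9.81 = 1.0693×10^5 N.
q = ½ρv² = ½ × 0.59 × 220² = 14280 Pa.
Required CL = L/(qS) = 1.0693×10^5/(14280·27.4) = 0.2733.
CD = 0.0202 + 0.0455 × 0.2733² = 0.0236.
L/D = CL/CD = 0.2733 / 0.0236 = 11.6

L/D = 11.6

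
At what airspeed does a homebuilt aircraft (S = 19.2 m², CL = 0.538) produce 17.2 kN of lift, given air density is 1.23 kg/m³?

L = ½ρv²S·CL ⇒ v = √(2L/(ρ·S·CL))
v = √(2 × 17200 / (1.23 × 19.2 × 0.538)) = √2708 = 52 m/s

v = 52 m/s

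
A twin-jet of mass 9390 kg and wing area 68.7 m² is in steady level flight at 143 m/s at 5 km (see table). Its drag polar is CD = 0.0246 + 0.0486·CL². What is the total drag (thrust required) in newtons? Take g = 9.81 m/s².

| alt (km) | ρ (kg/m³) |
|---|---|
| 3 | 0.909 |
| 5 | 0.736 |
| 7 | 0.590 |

At 5 km, from the table: ρ = 0.736 kg/m³.
Level flight ⇒ L = W = m·g = 9390 × 9.81 = 92116 N.
q = ½ρv² = ½ × 0.736 × 143² = 7525 Pa.
CL = W/(q·S) = 92116 / (7525 × 68.7) = 0.1782.
CD = 0.0246 + 0.0486 × 0.1782² = 0.02614.
D = q·S·CD = 7525 × 68.7 × 0.02614 = 13520 N

D = 13500 N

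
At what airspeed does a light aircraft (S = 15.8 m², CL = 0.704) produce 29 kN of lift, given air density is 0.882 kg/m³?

v = 76.9 m/s

L = ½ρv²S·CL ⇒ v = √(2L/(ρ·S·CL))
v = √(2 × 29000 / (0.882 × 15.8 × 0.704)) = √5912 = 76.9 m/s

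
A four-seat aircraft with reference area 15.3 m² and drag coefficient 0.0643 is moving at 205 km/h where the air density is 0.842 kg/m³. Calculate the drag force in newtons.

Convert speed: v = 205 km/h ÷ 3.6 = 56.94 m/s.
D = ½ρv²S·CD = ½ × 0.842 × 56.94² × 15.3 × 0.0643 = 1340 N

D = 1340 N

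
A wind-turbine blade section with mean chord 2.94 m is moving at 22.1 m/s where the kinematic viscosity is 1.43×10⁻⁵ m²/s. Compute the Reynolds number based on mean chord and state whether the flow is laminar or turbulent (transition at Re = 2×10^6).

Re = v·c/ν = 22.1 × 2.94 / (1.43×10⁻⁵) = 4.54×10^6
Since 4.54×10^6 > 2×10^6, the flow is turbulent.

Re = 4.54×10^6 (turbulent)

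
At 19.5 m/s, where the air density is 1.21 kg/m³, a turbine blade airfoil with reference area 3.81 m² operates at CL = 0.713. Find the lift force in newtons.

L = 625 N

L = ½ρv²S·CL = ½ × 1.21 × 19.5² × 3.81 × 0.713 = 625 N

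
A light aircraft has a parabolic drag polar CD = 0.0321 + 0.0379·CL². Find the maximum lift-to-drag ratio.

(L/D)max = 14.3

For CD = CD0 + K·CL², (L/D)max occurs at CL* = √(CD0/K) and equals 1/(2√(K·CD0)).
(L/D)max = 1/(2√(0.0379 × 0.0321)) = 1/(2 × 0.03488) = 14.3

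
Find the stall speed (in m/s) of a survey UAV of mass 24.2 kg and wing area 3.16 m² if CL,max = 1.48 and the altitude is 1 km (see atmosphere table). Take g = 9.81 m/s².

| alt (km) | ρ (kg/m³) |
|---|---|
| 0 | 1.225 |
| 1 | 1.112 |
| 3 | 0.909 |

V_stall = 9.55 m/s

At 1 km, from the table: ρ = 1.112 kg/m³.
At stall, lift equals weight: L = W = m·g = 24.2 × 9.81 = 237.4 N.
V_stall = √(2W/(ρ·S·CL,max)) = √(2 × 237.4 / (1.112 × 3.16 × 1.48))
V_stall = √91.3 = 9.55 m/s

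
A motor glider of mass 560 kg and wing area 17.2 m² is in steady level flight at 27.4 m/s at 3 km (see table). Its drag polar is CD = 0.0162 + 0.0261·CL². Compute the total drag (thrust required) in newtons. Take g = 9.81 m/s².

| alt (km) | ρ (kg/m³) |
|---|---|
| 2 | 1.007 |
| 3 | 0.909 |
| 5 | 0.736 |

D = 229 N

At 3 km, from the table: ρ = 0.909 kg/m³.
In steady level flight, lift balances weight: W = mg = 560 × 9.81 = 5493.6 N.
q = ½ρv² = ½ × 0.909 × 27.4² = 341.2 Pa.
CL = W/(q·S) = 5493.6 / (341.2 × 17.2) = 0.936.
CD = 0.0162 + 0.0261 × 0.936² = 0.03907.
D = q·S·CD = 341.2 × 17.2 × 0.03907 = 229.3 N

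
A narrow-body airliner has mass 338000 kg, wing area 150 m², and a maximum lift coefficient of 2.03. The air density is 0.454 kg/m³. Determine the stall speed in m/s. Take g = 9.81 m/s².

Weight W = mg = 338000 × 9.81 = 3.316×10^6 N.
From L = ½ρV²S·CL,max = W: V_stall = √(2W/(ρSCL,max)) = √(2·3.316×10^6/(0.454·150·2.03))
V_stall = √47970 = 219 m/s

V_stall = 219 m/s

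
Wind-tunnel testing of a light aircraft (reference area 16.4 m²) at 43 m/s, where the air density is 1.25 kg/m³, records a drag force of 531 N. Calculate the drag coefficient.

CD = 0.028

From D = ½ρv²S·CD, rearranging gives CD = 2D/(ρv²S).
CD = 2 × 531 / (1.25 × 43² × 16.4) = 0.028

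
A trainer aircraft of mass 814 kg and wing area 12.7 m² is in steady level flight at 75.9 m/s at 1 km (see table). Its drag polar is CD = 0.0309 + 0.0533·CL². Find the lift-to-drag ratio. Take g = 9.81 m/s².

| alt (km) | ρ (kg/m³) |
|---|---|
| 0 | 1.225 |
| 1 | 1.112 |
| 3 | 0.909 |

L/D = 5.96

At 1 km, from the table: ρ = 1.112 kg/m³.
In steady level flight, lift balances weight: W = mg = 814 × 9.81 = 7985.3 N.
q = ½ρv² = ½ × 1.112 × 75.9² = 3203 Pa.
CL = W/(q·S) = 7985.3 / (3203 × 12.7) = 0.1963.
CD = 0.0309 + 0.0533 × 0.1963² = 0.03295.
L/D = CL/CD = 0.1963 / 0.03295 = 5.96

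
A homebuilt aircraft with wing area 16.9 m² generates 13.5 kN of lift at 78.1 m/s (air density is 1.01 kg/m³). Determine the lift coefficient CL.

CL = 0.259

From L = ½ρv²S·CL, rearranging gives CL = 2L/(ρv²S).
CL = 2 × 13500 / (1.01 × 78.1² × 16.9) = 0.259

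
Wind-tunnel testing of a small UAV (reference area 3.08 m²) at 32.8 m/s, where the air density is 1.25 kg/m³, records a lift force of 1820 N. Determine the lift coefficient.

From L = ½ρv²S·CL, rearranging gives CL = 2L/(ρv²S).
CL = 2 × 1820 / (1.25 × 32.8² × 3.08) = 0.879

CL = 0.879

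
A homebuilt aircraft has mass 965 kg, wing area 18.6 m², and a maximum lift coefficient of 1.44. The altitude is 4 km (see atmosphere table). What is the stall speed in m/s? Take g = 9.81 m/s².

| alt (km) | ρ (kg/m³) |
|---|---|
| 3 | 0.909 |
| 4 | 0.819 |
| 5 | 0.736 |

V_stall = 29.4 m/s

At 4 km, from the table: ρ = 0.819 kg/m³.
Stall occurs when L = W at CL,max. W = mg = 965 × 9.81 = 9467 N.
From L = ½ρV²S·CL,max = W: V_stall = √(2W/(ρSCL,max)) = √(2·9467/(0.819·18.6·1.44))
V_stall = √863.1 = 29.4 m/s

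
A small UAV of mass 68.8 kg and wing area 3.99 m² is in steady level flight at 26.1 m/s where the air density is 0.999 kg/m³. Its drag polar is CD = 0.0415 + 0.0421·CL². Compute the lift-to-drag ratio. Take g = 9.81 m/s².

L/D = 9.58

Level flight ⇒ L = W = m·g = 68.8 × 9.81 = 674.93 N.
Dynamic pressure q = 0.5 × 0.999 × 26.1² = 340.3 Pa.
Required CL = L/(qS) = 674.93/(340.3·3.99) = 0.4971.
CD = 0.0415 + 0.0421 × 0.4971² = 0.0519.
L/D = CL/CD = 0.4971 / 0.0519 = 9.58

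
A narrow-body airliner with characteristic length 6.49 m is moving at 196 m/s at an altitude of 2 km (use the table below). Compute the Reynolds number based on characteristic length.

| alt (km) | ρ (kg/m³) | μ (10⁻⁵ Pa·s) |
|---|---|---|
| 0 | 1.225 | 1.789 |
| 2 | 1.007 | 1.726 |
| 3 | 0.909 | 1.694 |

At 2 km, from the table: ρ = 1.007 kg/m³, μ = 1.726×10⁻⁵ Pa·s.
Re = ρ·v·c/μ = 1.007 × 196 × 6.49 / (1.726×10⁻⁵) = 7.42×10^7

Re = 7.42×10^7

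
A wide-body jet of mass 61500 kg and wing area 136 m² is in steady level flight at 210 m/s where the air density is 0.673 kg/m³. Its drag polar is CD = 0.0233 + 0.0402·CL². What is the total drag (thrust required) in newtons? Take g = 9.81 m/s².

D = 54300 N

In steady level flight, lift balances weight: W = mg = 61500 × 9.81 = 6.0332×10^5 N.
Dynamic pressure q = 0.5 × 0.673 × 210² = 14840 Pa.
Required CL = L/(qS) = 6.0332×10^5/(14840·136) = 0.2989.
CD = 0.0233 + 0.0402 × 0.2989² = 0.02689.
D = q·S·CD = 14840 × 136 × 0.02689 = 54270 N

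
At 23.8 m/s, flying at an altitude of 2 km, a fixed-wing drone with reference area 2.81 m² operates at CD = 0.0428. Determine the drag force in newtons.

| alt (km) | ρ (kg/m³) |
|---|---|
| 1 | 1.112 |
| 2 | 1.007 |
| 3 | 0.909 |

D = 34.3 N

At 2 km, from the table: ρ = 1.007 kg/m³.
D = ½ρv²S·CD = ½ × 1.007 × 23.8² × 2.81 × 0.0428 = 34.3 N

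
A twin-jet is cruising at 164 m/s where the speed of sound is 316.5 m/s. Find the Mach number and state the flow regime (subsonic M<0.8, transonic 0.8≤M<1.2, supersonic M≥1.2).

M = 0.518 (subsonic)

M = v/a = 164 / 316.5 = 0.518
M = 0.518 → subsonic.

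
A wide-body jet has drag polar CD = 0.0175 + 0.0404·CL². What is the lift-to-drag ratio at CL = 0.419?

CD = 0.0175 + 0.0404 × 0.419² = 0.02459
L/D = CL/CD = 0.419 / 0.02459 = 17

L/D = 17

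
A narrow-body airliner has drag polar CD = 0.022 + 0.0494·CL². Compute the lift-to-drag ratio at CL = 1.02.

L/D = 13.9

CD = 0.022 + 0.0494 × 1.02² = 0.0734
L/D = CL/CD = 1.02 / 0.0734 = 13.9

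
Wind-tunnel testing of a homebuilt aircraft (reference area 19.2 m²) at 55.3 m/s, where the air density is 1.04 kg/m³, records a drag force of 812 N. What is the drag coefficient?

CD = 0.0266

From D = ½ρv²S·CD, rearranging gives CD = 2D/(ρv²S).
CD = 2 × 812 / (1.04 × 55.3² × 19.2) = 0.0266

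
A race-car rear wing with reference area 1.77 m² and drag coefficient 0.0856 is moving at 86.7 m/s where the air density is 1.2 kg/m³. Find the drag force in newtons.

D = ½ρv²S·CD = ½ × 1.2 × 86.7² × 1.77 × 0.0856 = 683 N

D = 683 N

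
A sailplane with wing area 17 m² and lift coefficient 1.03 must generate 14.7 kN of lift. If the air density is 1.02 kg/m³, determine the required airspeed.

v = 40.6 m/s

L = ½ρv²S·CL ⇒ v = √(2L/(ρ·S·CL))
v = √(2 × 14700 / (1.02 × 17 × 1.03)) = √1646 = 40.6 m/s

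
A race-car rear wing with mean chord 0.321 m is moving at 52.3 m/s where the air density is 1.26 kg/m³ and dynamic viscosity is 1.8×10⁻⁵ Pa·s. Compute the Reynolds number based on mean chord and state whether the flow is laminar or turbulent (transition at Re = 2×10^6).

Re = ρ·v·c/μ = 1.26 × 52.3 × 0.321 / (1.8×10⁻⁵) = 1.18×10^6
Since 1.18×10^6 < 2×10^6, the flow is laminar.

Re = 1.18×10^6 (laminar)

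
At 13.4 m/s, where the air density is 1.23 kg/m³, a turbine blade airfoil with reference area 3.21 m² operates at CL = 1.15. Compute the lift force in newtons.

L = 408 N

Dynamic pressure q = ½ρv² = ½ × 1.23 × 13.4² = 110.4 Pa.
L = q·S·CL = 110.4 × 3.21 × 1.15 = 408 N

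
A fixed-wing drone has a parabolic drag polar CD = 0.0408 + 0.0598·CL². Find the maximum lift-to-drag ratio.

For CD = CD0 + K·CL², (L/D)max occurs at CL* = √(CD0/K) and equals 1/(2√(K·CD0)).
(L/D)max = 1/(2√(0.0598 × 0.0408)) = 1/(2 × 0.04939) = 10.1

(L/D)max = 10.1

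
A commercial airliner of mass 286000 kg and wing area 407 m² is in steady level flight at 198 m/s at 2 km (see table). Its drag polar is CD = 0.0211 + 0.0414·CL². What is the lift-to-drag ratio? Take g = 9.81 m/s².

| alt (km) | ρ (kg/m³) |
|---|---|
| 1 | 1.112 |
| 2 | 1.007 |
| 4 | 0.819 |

At 2 km, from the table: ρ = 1.007 kg/m³.
Level flight ⇒ L = W = m·g = 286000 × 9.81 = 2.8057×10^6 N.
q = ½ρv² = ½ × 1.007 × 198² = 19740 Pa.
CL = W/(q·S) = 2.8057×10^6 / (19740 × 407) = 0.3492.
CD = 0.0211 + 0.0414 × 0.3492² = 0.02615.
L/D = CL/CD = 0.3492 / 0.02615 = 13.4

L/D = 13.4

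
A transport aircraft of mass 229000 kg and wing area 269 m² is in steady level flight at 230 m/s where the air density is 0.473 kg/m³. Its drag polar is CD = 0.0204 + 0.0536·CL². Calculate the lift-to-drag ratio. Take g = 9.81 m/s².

L/D = 15.1

Level flight ⇒ L = W = m·g = 229000 × 9.81 = 2.2465×10^6 N.
Dynamic pressure q = 0.5 × 0.473 × 230² = 12510 Pa.
Required CL = L/(qS) = 2.2465×10^6/(12510·269) = 0.6675.
CD = 0.0204 + 0.0536 × 0.6675² = 0.04428.
L/D = CL/CD = 0.6675 / 0.04428 = 15.1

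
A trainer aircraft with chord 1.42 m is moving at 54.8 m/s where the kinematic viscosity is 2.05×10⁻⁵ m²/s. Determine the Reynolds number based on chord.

Re = 3.8×10^6

Re = v·c/ν = 54.8 × 1.42 / (2.05×10⁻⁵) = 3.8×10^6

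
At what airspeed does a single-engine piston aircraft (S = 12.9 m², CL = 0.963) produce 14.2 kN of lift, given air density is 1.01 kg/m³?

L = ½ρv²S·CL ⇒ v = √(2L/(ρ·S·CL))
v = √(2 × 14200 / (1.01 × 12.9 × 0.963)) = √2264 = 47.6 m/s

v = 47.6 m/s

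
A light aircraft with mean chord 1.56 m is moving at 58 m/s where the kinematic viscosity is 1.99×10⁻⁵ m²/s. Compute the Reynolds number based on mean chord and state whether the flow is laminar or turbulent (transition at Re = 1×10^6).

Re = v·c/ν = 58 × 1.56 / (1.99×10⁻⁵) = 4.55×10^6
Since 4.55×10^6 > 1×10^6, the flow is turbulent.

Re = 4.55×10^6 (turbulent)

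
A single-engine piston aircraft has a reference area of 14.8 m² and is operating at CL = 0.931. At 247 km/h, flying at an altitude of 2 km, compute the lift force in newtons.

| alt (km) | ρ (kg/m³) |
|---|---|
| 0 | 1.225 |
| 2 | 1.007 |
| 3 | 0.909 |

L = 32700 N

At 2 km, from the table: ρ = 1.007 kg/m³.
Convert speed: v = 247 km/h ÷ 3.6 = 68.61 m/s.
Dynamic pressure q = ½ρv² = ½ × 1.007 × 68.61² = 2370 Pa.
L = q·S·CL = 2370 × 14.8 × 0.931 = 32700 N ≈ 32.7 kN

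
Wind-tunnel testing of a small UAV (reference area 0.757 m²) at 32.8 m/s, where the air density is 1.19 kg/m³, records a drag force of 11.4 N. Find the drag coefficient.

From D = ½ρv²S·CD, rearranging gives CD = 2D/(ρv²S).
CD = 2 × 11.4 / (1.19 × 32.8² × 0.757) = 0.0235

CD = 0.0235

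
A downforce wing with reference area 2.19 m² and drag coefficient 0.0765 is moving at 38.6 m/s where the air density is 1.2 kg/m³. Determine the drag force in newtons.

Dynamic pressure q = ½ρv² = ½ × 1.2 × 38.6² = 894 Pa.
D = q·S·CD = 894 × 2.19 × 0.0765 = 150 N

D = 150 N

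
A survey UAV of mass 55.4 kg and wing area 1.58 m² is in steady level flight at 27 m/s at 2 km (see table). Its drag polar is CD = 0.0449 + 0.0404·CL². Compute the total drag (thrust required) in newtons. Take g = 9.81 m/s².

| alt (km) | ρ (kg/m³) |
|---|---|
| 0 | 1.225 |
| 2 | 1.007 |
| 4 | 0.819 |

At 2 km, from the table: ρ = 1.007 kg/m³.
Weight W = mg = 55.4 × 9.81 = 543.47 N; in level flight L = W.
Dynamic pressure q = 0.5 × 1.007 × 27² = 367.1 Pa.
CL = W/(q·S) = 543.47 / (367.1 × 1.58) = 0.9371.
CD = 0.0449 + 0.0404 × 0.9371² = 0.08038.
D = q·S·CD = 367.1 × 1.58 × 0.08038 = 46.62 N

D = 46.6 N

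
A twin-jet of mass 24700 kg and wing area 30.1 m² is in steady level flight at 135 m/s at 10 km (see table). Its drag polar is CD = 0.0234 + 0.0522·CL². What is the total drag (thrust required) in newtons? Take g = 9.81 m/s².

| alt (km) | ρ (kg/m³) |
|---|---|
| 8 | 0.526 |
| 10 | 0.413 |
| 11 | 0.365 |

At 10 km, from the table: ρ = 0.413 kg/m³.
In steady level flight, lift balances weight: W = mg = 24700 × 9.81 = 2.4231×10^5 N.
Dynamic pressure q = 0.5 × 0.413 × 135² = 3763 Pa.
Required CL = L/(qS) = 2.4231×10^5/(3763·30.1) = 2.139.
CD = 0.0234 + 0.0522 × 2.139² = 0.2622.
D = q·S·CD = 3763 × 30.1 × 0.2622 = 29710 N

D = 29700 N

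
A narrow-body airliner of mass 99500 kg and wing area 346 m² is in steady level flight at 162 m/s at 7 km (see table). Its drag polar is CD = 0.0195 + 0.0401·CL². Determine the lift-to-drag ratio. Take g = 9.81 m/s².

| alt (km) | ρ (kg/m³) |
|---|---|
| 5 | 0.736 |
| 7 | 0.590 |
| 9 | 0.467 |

At 7 km, from the table: ρ = 0.590 kg/m³.
Weight W = mg = 99500 × 9.81 = 9.761×10^5 N; in level flight L = W.
q = ½ρv² = ½ × 0.59 × 162² = 7742 Pa.
Required CL = L/(qS) = 9.761×10^5/(7742·346) = 0.3644.
CD = 0.0195 + 0.0401 × 0.3644² = 0.02482.
L/D = CL/CD = 0.3644 / 0.02482 = 14.7

L/D = 14.7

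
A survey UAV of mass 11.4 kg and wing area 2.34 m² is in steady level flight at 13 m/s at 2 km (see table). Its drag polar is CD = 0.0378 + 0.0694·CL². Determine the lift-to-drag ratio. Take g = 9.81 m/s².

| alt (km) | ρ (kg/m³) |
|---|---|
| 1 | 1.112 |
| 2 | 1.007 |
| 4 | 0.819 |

At 2 km, from the table: ρ = 1.007 kg/m³.
Level flight ⇒ L = W = m·g = 11.4 × 9.81 = 111.83 N.
q = ½ρv² = ½ × 1.007 × 13² = 85.09 Pa.
CL = 2W/(ρv²S) = 2×111.83/(1.007×13²×2.34) = 0.5617.
CD = 0.0378 + 0.0694 × 0.5617² = 0.05969.
L/D = CL/CD = 0.5617 / 0.05969 = 9.41

L/D = 9.41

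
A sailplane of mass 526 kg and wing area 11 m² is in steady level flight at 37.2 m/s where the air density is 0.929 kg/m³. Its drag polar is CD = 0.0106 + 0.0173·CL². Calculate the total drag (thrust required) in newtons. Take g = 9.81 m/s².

Weight W = mg = 526 × 9.81 = 5160.1 N; in level flight L = W.
Dynamic pressure q = 0.5 × 0.929 × 37.2² = 642.8 Pa.
Required CL = L/(qS) = 5160.1/(642.8·11) = 0.7298.
CD = 0.0106 + 0.0173 × 0.7298² = 0.01981.
D = q·S·CD = 642.8 × 11 × 0.01981 = 140.1 N

D = 140 N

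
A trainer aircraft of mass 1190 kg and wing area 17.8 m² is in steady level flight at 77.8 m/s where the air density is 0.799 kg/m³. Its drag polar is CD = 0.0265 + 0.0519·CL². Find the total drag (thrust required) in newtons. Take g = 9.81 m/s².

D = 1300 N

In steady level flight, lift balances weight: W = mg = 1190 × 9.81 = 11674 N.
Dynamic pressure q = 0.5 × 0.799 × 77.8² = 2418 Pa.
CL = 2W/(ρv²S) = 2×11674/(0.799×77.8²×17.8) = 0.2712.
CD = 0.0265 + 0.0519 × 0.2712² = 0.03032.
D = q·S·CD = 2418 × 17.8 × 0.03032 = 1305 N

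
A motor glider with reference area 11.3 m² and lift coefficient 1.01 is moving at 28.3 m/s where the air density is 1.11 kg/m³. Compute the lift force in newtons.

Dynamic pressure q = ½ρv² = ½ × 1.11 × 28.3² = 444.5 Pa.
L = q·S·CL = 444.5 × 11.3 × 1.01 = 5070 N ≈ 5.07 kN

L = 5070 N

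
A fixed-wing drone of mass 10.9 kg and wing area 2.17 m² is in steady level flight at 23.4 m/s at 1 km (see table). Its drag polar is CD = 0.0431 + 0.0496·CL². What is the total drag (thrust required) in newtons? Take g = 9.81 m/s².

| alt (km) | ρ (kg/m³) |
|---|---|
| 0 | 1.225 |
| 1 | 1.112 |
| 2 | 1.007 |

D = 29.3 N

At 1 km, from the table: ρ = 1.112 kg/m³.
Weight W = mg = 10.9 × 9.81 = 106.93 N; in level flight L = W.
q = ½ρv² = ½ × 1.112 × 23.4² = 304.4 Pa.
CL = W/(q·S) = 106.93 / (304.4 × 2.17) = 0.1619.
CD = 0.0431 + 0.0496 × 0.1619² = 0.0444.
D = q·S·CD = 304.4 × 2.17 × 0.0444 = 29.33 N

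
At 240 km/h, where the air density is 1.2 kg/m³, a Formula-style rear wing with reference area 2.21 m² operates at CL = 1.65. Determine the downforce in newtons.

L = 9720 N

Convert speed: v = 240 km/h ÷ 3.6 = 66.67 m/s.
Dynamic pressure q = ½ρv² = ½ × 1.2 × 66.67² = 2667 Pa.
L = q·S·CL = 2667 × 2.21 × 1.65 = 9720 N ≈ 9.72 kN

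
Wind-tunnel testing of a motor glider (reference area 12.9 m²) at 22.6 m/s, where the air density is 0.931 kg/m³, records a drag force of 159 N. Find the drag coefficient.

CD = 0.0518

From D = ½ρv²S·CD, rearranging gives CD = 2D/(ρv²S).
CD = 2 × 159 / (0.931 × 22.6² × 12.9) = 0.0518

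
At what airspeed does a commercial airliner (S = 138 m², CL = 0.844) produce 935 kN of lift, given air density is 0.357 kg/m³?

L = ½ρv²S·CL ⇒ v = √(2L/(ρ·S·CL))
v = √(2 × 9.35×10^5 / (0.357 × 138 × 0.844)) = √44970 = 212 m/s

v = 212 m/s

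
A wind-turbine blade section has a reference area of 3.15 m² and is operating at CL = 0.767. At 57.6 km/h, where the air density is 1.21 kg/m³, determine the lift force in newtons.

L = 374 N

Convert speed: v = 57.6 km/h ÷ 3.6 = 16 m/s.
Dynamic pressure q = ½ρv² = ½ × 1.21 × 16² = 154.9 Pa.
L = q·S·CL = 154.9 × 3.15 × 0.767 = 374 N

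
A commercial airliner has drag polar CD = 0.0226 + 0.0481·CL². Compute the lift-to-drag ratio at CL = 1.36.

L/D = 12.2

CD = 0.0226 + 0.0481 × 1.36² = 0.1116
L/D = CL/CD = 1.36 / 0.1116 = 12.2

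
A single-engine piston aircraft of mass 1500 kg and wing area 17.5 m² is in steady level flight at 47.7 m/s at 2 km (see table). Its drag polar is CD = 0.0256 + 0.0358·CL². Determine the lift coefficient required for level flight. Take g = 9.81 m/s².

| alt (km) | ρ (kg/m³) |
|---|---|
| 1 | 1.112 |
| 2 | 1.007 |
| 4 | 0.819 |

CL = 0.734

At 2 km, from the table: ρ = 1.007 kg/m³.
In steady level flight, lift balances weight: W = mg = 1500 × 9.81 = 14715 N.
Dynamic pressure q = 0.5 × 1.007 × 47.7² = 1146 Pa.
Required CL = L/(qS) = 14715/(1146·17.5) = 0.734.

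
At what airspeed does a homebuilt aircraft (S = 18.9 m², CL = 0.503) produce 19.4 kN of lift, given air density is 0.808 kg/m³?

v = 71.1 m/s

L = ½ρv²S·CL ⇒ v = √(2L/(ρ·S·CL))
v = √(2 × 19400 / (0.808 × 18.9 × 0.503)) = √5051 = 71.1 m/s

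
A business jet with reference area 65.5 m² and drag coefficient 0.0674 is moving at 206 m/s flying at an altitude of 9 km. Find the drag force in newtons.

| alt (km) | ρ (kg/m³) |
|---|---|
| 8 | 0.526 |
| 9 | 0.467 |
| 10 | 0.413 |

D = 43700 N

At 9 km, from the table: ρ = 0.467 kg/m³.
D = ½ρv²S·CD = ½ × 0.467 × 206² × 65.5 × 0.0674 = 43700 N ≈ 43.7 kN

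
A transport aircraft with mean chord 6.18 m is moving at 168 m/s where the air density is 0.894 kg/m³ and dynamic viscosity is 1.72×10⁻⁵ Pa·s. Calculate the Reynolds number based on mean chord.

Re = ρ·v·c/μ = 0.894 × 168 × 6.18 / (1.72×10⁻⁵) = 5.4×10^7

Re = 5.4×10^7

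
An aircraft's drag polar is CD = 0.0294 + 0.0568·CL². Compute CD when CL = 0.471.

CD = 0.0294 + 0.0568 × 0.471² = 0.0294 + 0.0126 = 0.042

CD = 0.042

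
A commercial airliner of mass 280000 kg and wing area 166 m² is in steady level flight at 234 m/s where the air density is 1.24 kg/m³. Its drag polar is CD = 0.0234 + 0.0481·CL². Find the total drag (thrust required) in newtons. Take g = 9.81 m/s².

D = 1.96×10^5 N

Weight W = mg = 280000 × 9.81 = 2.7468×10^6 N; in level flight L = W.
Dynamic pressure q = 0.5 × 1.24 × 234² = 33950 Pa.
Required CL = L/(qS) = 2.7468×10^6/(33950·166) = 0.4874.
CD = 0.0234 + 0.0481 × 0.4874² = 0.03483.
D = q·S·CD = 33950 × 166 × 0.03483 = 1.963×10^5 N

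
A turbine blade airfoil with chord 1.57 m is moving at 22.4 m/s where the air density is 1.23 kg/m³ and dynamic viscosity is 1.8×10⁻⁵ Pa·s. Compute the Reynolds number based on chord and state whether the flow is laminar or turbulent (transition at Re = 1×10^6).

Re = 2.4×10^6 (turbulent)

Re = ρ·v·c/μ = 1.23 × 22.4 × 1.57 / (1.8×10⁻⁵) = 2.4×10^6
Since 2.4×10^6 > 1×10^6, the flow is turbulent.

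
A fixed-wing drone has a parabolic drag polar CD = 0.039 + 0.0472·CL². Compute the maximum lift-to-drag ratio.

(L/D)max = 11.7

For CD = CD0 + K·CL², (L/D)max occurs at CL* = √(CD0/K) and equals 1/(2√(K·CD0)).
(L/D)max = 1/(2√(0.0472 × 0.039)) = 1/(2 × 0.0429) = 11.7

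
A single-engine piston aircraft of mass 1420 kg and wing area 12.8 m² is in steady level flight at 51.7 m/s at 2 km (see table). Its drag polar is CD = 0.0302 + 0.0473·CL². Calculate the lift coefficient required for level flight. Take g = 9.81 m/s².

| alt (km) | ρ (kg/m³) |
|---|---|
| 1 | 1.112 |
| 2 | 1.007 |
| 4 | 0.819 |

CL = 0.809

At 2 km, from the table: ρ = 1.007 kg/m³.
Weight W = mg = 1420 × 9.81 = 13930 N; in level flight L = W.
q = ½ρv² = ½ × 1.007 × 51.7² = 1346 Pa.
CL = W/(q·S) = 13930 / (1346 × 12.8) = 0.8087.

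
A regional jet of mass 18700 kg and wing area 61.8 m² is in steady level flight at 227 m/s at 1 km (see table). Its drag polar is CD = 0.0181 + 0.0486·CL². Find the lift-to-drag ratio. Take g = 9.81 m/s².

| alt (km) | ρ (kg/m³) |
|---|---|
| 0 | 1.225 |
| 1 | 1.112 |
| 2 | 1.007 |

L/D = 5.56

At 1 km, from the table: ρ = 1.112 kg/m³.
Weight W = mg = 18700 × 9.81 = 1.8345×10^5 N; in level flight L = W.
q = ½ρv² = ½ × 1.112 × 227² = 28650 Pa.
CL = W/(q·S) = 1.8345×10^5 / (28650 × 61.8) = 0.1036.
CD = 0.0181 + 0.0486 × 0.1036² = 0.01862.
L/D = CL/CD = 0.1036 / 0.01862 = 5.56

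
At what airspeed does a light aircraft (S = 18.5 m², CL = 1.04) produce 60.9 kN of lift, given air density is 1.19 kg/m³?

v = 72.9 m/s

L = ½ρv²S·CL ⇒ v = √(2L/(ρ·S·CL))
v = √(2 × 60900 / (1.19 × 18.5 × 1.04)) = √5320 = 72.9 m/s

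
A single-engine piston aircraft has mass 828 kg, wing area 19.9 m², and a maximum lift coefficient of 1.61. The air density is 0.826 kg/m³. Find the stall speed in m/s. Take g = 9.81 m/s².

At stall, lift equals weight: L = W = m·g = 828 × 9.81 = 8123 N.
V_stall = √(2W/(ρ·S·CL,max)) = √(2 × 8123 / (0.826 × 19.9 × 1.61))
V_stall = √613.9 = 24.8 m/s

V_stall = 24.8 m/s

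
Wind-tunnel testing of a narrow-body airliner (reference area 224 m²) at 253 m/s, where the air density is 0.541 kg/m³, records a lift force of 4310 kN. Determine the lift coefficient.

From L = ½ρv²S·CL, rearranging gives CL = 2L/(ρv²S).
CL = 2 × 4.31×10^6 / (0.541 × 253² × 224) = 1.11

CL = 1.11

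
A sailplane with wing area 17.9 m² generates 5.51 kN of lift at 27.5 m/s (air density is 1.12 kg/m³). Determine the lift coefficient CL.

From L = ½ρv²S·CL, rearranging gives CL = 2L/(ρv²S).
CL = 2 × 5510 / (1.12 × 27.5² × 17.9) = 0.727

CL = 0.727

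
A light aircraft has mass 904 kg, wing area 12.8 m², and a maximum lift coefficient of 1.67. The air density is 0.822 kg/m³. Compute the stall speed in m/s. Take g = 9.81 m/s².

V_stall = 31.8 m/s

At stall, lift equals weight: L = W = m·g = 904 × 9.81 = 8868 N.
From L = ½ρV²S·CL,max = W: V_stall = √(2W/(ρSCL,max)) = √(2·8868/(0.822·12.8·1.67))
V_stall = √1009 = 31.8 m/s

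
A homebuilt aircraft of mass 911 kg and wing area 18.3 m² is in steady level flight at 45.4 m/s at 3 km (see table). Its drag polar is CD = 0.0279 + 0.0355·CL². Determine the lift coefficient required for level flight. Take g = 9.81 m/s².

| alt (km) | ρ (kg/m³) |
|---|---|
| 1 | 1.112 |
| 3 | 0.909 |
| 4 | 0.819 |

CL = 0.521

At 3 km, from the table: ρ = 0.909 kg/m³.
Weight W = mg = 911 × 9.81 = 8936.9 N; in level flight L = W.
Dynamic pressure q = 0.5 × 0.909 × 45.4² = 936.8 Pa.
Required CL = L/(qS) = 8936.9/(936.8·18.3) = 0.5213.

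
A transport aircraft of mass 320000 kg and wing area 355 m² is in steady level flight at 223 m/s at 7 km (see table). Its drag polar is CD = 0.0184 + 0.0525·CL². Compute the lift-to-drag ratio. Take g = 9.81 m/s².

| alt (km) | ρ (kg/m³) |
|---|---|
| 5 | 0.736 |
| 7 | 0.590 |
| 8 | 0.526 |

At 7 km, from the table: ρ = 0.590 kg/m³.
Weight W = mg = 320000 × 9.81 = 3.1392×10^6 N; in level flight L = W.
q = ½ρv² = ½ × 0.59 × 223² = 14670 Pa.
CL = W/(q·S) = 3.1392×10^6 / (14670 × 355) = 0.6028.
CD = 0.0184 + 0.0525 × 0.6028² = 0.03748.
L/D = CL/CD = 0.6028 / 0.03748 = 16.1

L/D = 16.1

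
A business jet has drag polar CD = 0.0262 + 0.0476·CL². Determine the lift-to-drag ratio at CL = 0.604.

L/D = 13.9

CD = 0.0262 + 0.0476 × 0.604² = 0.04357
L/D = CL/CD = 0.604 / 0.04357 = 13.9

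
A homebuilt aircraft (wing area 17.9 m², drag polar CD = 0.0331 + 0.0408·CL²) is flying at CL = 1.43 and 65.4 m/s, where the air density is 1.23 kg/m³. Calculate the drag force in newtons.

CD = 0.0331 + 0.0408 × 1.43² = 0.1165
D = ½ρv²S·CD = ½ × 1.23 × 65.4² × 17.9 × 0.1165 = 5490 N

D = 5490 N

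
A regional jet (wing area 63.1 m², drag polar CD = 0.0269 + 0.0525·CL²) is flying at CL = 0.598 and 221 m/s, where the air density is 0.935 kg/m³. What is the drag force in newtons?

CD = 0.0269 + 0.0525 × 0.598² = 0.04567
D = ½ρv²S·CD = ½ × 0.935 × 221² × 63.1 × 0.04567 = 65800 N

D = 65800 N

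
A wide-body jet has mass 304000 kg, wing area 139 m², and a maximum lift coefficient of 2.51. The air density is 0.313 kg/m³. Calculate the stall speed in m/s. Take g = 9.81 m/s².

V_stall = 234 m/s

Stall occurs when L = W at CL,max. W = mg = 304000 × 9.81 = 2.982×10^6 N.
V_stall = √(2W/(ρ·S·CL,max)) = √(2 × 2.982×10^6 / (0.313 × 139 × 2.51))
V_stall = √54620 = 234 m/s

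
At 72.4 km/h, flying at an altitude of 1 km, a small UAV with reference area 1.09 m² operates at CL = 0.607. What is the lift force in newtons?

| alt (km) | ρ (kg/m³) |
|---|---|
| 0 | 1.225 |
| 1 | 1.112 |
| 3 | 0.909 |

At 1 km, from the table: ρ = 1.112 kg/m³.
Convert speed: v = 72.4 km/h ÷ 3.6 = 20.11 m/s.
L = ½ρv²S·CL = ½ × 1.112 × 20.11² × 1.09 × 0.607 = 149 N

L = 149 N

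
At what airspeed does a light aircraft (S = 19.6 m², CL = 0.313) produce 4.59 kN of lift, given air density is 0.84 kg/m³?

v = 42.2 m/s

L = ½ρv²S·CL ⇒ v = √(2L/(ρ·S·CL))
v = √(2 × 4590 / (0.84 × 19.6 × 0.313)) = √1781 = 42.2 m/s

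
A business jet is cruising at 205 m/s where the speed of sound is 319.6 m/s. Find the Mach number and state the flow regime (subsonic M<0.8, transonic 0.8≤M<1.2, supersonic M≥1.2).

M = v/a = 205 / 319.6 = 0.641
M = 0.641 → subsonic.

M = 0.641 (subsonic)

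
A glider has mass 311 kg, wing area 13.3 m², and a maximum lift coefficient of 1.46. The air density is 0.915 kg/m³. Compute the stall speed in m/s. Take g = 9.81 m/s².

V_stall = 18.5 m/s

At stall, lift equals weight: L = W = m·g = 311 × 9.81 = 3051 N.
V_stall = √(2W/(ρ·S·CL,max)) = √(2 × 3051 / (0.915 × 13.3 × 1.46))
V_stall = √343.4 = 18.5 m/s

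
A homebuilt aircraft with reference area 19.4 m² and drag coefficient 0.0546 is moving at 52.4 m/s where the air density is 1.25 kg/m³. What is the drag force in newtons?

D = 1820 N

Dynamic pressure q = ½ρv² = ½ × 1.25 × 52.4² = 1716 Pa.
D = q·S·CD = 1716 × 19.4 × 0.0546 = 1820 N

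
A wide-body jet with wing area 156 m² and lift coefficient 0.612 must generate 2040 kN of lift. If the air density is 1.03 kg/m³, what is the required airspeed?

L = ½ρv²S·CL ⇒ v = √(2L/(ρ·S·CL))
v = √(2 × 2.04×10^6 / (1.03 × 156 × 0.612)) = √41490 = 204 m/s

v = 204 m/s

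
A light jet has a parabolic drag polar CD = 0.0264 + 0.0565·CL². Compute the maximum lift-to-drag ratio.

(L/D)max = 12.9

For CD = CD0 + K·CL², (L/D)max occurs at CL* = √(CD0/K) and equals 1/(2√(K·CD0)).
(L/D)max = 1/(2√(0.0565 × 0.0264)) = 1/(2 × 0.03862) = 12.9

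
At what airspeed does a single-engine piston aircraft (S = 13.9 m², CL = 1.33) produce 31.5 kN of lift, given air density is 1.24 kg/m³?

v = 52.4 m/s

L = ½ρv²S·CL ⇒ v = √(2L/(ρ·S·CL))
v = √(2 × 31500 / (1.24 × 13.9 × 1.33)) = √2748 = 52.4 m/s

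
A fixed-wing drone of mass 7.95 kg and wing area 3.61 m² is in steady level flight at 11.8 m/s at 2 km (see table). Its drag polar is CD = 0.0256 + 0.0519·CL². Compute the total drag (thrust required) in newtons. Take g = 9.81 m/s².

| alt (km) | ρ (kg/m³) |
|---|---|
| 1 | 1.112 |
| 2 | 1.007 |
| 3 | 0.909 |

D = 7.73 N

At 2 km, from the table: ρ = 1.007 kg/m³.
Weight W = mg = 7.95 × 9.81 = 77.99 N; in level flight L = W.
q = ½ρv² = ½ × 1.007 × 11.8² = 70.11 Pa.
CL = W/(q·S) = 77.99 / (70.11 × 3.61) = 0.3082.
CD = 0.0256 + 0.0519 × 0.3082² = 0.03053.
D = q·S·CD = 70.11 × 3.61 × 0.03053 = 7.726 N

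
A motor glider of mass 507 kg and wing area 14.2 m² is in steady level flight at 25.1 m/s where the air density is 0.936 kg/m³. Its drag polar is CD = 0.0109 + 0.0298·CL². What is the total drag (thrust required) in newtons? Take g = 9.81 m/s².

Level flight ⇒ L = W = m·g = 507 × 9.81 = 4973.7 N.
Dynamic pressure q = 0.5 × 0.936 × 25.1² = 294.8 Pa.
CL = W/(q·S) = 4973.7 / (294.8 × 14.2) = 1.188.
CD = 0.0109 + 0.0298 × 1.188² = 0.05295.
D = q·S·CD = 294.8 × 14.2 × 0.05295 = 221.7 N

D = 222 N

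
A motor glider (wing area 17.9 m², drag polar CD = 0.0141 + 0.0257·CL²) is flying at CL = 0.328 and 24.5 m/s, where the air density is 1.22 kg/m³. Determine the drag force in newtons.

CD = 0.0141 + 0.0257 × 0.328² = 0.01686
D = ½ρv²S·CD = ½ × 1.22 × 24.5² × 17.9 × 0.01686 = 111 N

D = 111 N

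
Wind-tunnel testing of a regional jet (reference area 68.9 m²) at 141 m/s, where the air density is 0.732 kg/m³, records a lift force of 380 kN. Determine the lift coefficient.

CL = 0.758

From L = ½ρv²S·CL, rearranging gives CL = 2L/(ρv²S).
CL = 2 × 3.8×10^5 / (0.732 × 141² × 68.9) = 0.758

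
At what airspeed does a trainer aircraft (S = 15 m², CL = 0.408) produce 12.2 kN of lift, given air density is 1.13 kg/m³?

L = ½ρv²S·CL ⇒ v = √(2L/(ρ·S·CL))
v = √(2 × 12200 / (1.13 × 15 × 0.408)) = √3528 = 59.4 m/s

v = 59.4 m/s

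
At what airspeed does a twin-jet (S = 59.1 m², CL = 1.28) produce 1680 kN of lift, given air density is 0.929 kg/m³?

v = 219 m/s

L = ½ρv²S·CL ⇒ v = √(2L/(ρ·S·CL))
v = √(2 × 1.68×10^6 / (0.929 × 59.1 × 1.28)) = √47810 = 219 m/s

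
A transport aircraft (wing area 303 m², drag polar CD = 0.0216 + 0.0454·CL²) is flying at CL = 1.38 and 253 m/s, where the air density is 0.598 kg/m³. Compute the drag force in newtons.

D = 6.27×10^5 N

CD = 0.0216 + 0.0454 × 1.38² = 0.1081
D = ½ρv²S·CD = ½ × 0.598 × 253² × 303 × 0.1081 = 6.27×10^5 N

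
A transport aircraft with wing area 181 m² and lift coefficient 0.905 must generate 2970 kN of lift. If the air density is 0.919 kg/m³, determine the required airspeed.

L = ½ρv²S·CL ⇒ v = √(2L/(ρ·S·CL))
v = √(2 × 2.97×10^6 / (0.919 × 181 × 0.905)) = √39460 = 199 m/s

v = 199 m/s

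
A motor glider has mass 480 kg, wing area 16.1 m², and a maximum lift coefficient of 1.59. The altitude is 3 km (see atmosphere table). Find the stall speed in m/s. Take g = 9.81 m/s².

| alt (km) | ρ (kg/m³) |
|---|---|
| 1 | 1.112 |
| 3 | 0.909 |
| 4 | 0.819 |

At 3 km, from the table: ρ = 0.909 kg/m³.
Weight W = mg = 480 × 9.81 = 4709 N.
V_stall = √(2W/(ρ·S·CL,max)) = √(2 × 4709 / (0.909 × 16.1 × 1.59))
V_stall = √404.7 = 20.1 m/s

V_stall = 20.1 m/s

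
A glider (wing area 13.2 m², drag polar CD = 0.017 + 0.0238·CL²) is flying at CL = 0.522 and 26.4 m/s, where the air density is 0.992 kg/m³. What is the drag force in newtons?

D = 107 N

CD = 0.017 + 0.0238 × 0.522² = 0.02349
D = ½ρv²S·CD = ½ × 0.992 × 26.4² × 13.2 × 0.02349 = 107 N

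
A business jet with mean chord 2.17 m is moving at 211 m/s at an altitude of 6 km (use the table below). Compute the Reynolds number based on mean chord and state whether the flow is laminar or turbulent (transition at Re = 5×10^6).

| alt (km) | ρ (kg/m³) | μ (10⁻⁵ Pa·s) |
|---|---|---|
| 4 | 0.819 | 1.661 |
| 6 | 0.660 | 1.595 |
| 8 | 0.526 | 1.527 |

Re = 1.89×10^7 (turbulent)

At 6 km, from the table: ρ = 0.660 kg/m³, μ = 1.595×10⁻⁵ Pa·s.
Re = ρ·v·c/μ = 0.66 × 211 × 2.17 / (1.595×10⁻⁵) = 1.89×10^7
Since 1.89×10^7 > 5×10^6, the flow is turbulent.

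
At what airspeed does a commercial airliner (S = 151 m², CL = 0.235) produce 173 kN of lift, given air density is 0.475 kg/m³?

v = 143 m/s

L = ½ρv²S·CL ⇒ v = √(2L/(ρ·S·CL))
v = √(2 × 1.73×10^5 / (0.475 × 151 × 0.235)) = √20530 = 143 m/s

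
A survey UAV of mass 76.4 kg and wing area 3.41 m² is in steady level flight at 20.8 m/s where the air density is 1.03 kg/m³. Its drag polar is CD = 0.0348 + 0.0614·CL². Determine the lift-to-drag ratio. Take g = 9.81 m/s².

In steady level flight, lift balances weight: W = mg = 76.4 × 9.81 = 749.48 N.
q = ½ρv² = ½ × 1.03 × 20.8² = 222.8 Pa.
CL = 2W/(ρv²S) = 2×749.48/(1.03×20.8²×3.41) = 0.9864.
CD = 0.0348 + 0.0614 × 0.9864² = 0.09455.
L/D = CL/CD = 0.9864 / 0.09455 = 10.4

L/D = 10.4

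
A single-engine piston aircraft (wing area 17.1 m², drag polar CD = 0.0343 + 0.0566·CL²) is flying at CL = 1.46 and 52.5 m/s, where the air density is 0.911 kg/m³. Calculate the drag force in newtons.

CD = 0.0343 + 0.0566 × 1.46² = 0.1549
D = ½ρv²S·CD = ½ × 0.911 × 52.5² × 17.1 × 0.1549 = 3330 N

D = 3330 N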